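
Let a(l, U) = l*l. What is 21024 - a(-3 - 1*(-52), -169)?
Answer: 18623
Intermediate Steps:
a(l, U) = l²
21024 - a(-3 - 1*(-52), -169) = 21024 - (-3 - 1*(-52))² = 21024 - (-3 + 52)² = 21024 - 1*49² = 21024 - 1*2401 = 21024 - 2401 = 18623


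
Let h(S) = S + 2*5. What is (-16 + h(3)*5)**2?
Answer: 2401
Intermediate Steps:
h(S) = 10 + S (h(S) = S + 10 = 10 + S)
(-16 + h(3)*5)**2 = (-16 + (10 + 3)*5)**2 = (-16 + 13*5)**2 = (-16 + 65)**2 = 49**2 = 2401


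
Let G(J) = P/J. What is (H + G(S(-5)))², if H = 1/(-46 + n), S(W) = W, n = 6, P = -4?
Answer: 961/1600 ≈ 0.60063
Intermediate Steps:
H = -1/40 (H = 1/(-46 + 6) = 1/(-40) = -1/40 ≈ -0.025000)
G(J) = -4/J
(H + G(S(-5)))² = (-1/40 - 4/(-5))² = (-1/40 - 4*(-⅕))² = (-1/40 + ⅘)² = (31/40)² = 961/1600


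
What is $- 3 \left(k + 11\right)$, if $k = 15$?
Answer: $-78$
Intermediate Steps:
$- 3 \left(k + 11\right) = - 3 \left(15 + 11\right) = \left(-3\right) 26 = -78$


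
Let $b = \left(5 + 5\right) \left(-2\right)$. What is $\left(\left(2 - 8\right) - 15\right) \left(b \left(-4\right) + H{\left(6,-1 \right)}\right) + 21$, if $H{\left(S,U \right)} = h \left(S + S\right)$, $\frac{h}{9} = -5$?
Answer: $9681$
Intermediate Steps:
$h = -45$ ($h = 9 \left(-5\right) = -45$)
$H{\left(S,U \right)} = - 90 S$ ($H{\left(S,U \right)} = - 45 \left(S + S\right) = - 45 \cdot 2 S = - 90 S$)
$b = -20$ ($b = 10 \left(-2\right) = -20$)
$\left(\left(2 - 8\right) - 15\right) \left(b \left(-4\right) + H{\left(6,-1 \right)}\right) + 21 = \left(\left(2 - 8\right) - 15\right) \left(\left(-20\right) \left(-4\right) - 540\right) + 21 = \left(-6 - 15\right) \left(80 - 540\right) + 21 = \left(-21\right) \left(-460\right) + 21 = 9660 + 21 = 9681$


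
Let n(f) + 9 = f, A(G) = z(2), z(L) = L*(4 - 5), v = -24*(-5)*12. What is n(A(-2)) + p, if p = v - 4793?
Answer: -3364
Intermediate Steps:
v = 1440 (v = 120*12 = 1440)
z(L) = -L (z(L) = L*(-1) = -L)
A(G) = -2 (A(G) = -1*2 = -2)
n(f) = -9 + f
p = -3353 (p = 1440 - 4793 = -3353)
n(A(-2)) + p = (-9 - 2) - 3353 = -11 - 3353 = -3364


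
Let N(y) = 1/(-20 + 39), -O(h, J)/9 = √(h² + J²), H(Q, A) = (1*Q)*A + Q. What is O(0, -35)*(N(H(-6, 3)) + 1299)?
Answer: -7774830/19 ≈ -4.0920e+5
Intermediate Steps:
H(Q, A) = Q + A*Q (H(Q, A) = Q*A + Q = A*Q + Q = Q + A*Q)
O(h, J) = -9*√(J² + h²) (O(h, J) = -9*√(h² + J²) = -9*√(J² + h²))
N(y) = 1/19
O(0, -35)*(N(H(-6, 3)) + 1299) = (-9*√((-35)² + 0²))*(1/19 + 1299) = -9*√(1225 + 0)*(24682/19) = -9*√1225*(24682/19) = -9*35*(24682/19) = -315*24682/19 = -7774830/19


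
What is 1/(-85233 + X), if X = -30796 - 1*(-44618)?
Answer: -1/71411 ≈ -1.4003e-5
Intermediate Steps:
X = 13822 (X = -30796 + 44618 = 13822)
1/(-85233 + X) = 1/(-85233 + 13822) = 1/(-71411) = -1/71411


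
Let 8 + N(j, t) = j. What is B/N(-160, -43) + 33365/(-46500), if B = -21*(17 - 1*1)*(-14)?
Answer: -267073/9300 ≈ -28.718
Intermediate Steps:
N(j, t) = -8 + j
B = 4704 (B = -21*(17 - 1)*(-14) = -21*16*(-14) = -336*(-14) = 4704)
B/N(-160, -43) + 33365/(-46500) = 4704/(-8 - 160) + 33365/(-46500) = 4704/(-168) + 33365*(-1/46500) = 4704*(-1/168) - 6673/9300 = -28 - 6673/9300 = -267073/9300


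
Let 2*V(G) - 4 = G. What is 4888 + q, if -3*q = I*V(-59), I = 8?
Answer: 14884/3 ≈ 4961.3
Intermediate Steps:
V(G) = 2 + G/2
q = 220/3 (q = -8*(2 + (½)*(-59))/3 = -8*(2 - 59/2)/3 = -8*(-55)/(3*2) = -⅓*(-220) = 220/3 ≈ 73.333)
4888 + q = 4888 + 220/3 = 14884/3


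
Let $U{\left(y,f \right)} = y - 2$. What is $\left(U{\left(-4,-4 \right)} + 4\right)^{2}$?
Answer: $4$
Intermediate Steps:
$U{\left(y,f \right)} = -2 + y$
$\left(U{\left(-4,-4 \right)} + 4\right)^{2} = \left(\left(-2 - 4\right) + 4\right)^{2} = \left(-6 + 4\right)^{2} = \left(-2\right)^{2} = 4$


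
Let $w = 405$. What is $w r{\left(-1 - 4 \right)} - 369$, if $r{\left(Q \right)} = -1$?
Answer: $-774$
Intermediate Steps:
$w r{\left(-1 - 4 \right)} - 369 = 405 \left(-1\right) - 369 = -405 - 369 = -774$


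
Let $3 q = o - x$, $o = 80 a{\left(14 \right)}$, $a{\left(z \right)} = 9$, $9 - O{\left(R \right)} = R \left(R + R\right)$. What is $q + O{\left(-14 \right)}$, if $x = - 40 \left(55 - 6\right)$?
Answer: $\frac{1531}{3} \approx 510.33$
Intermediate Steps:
$O{\left(R \right)} = 9 - 2 R^{2}$ ($O{\left(R \right)} = 9 - R \left(R + R\right) = 9 - R 2 R = 9 - 2 R^{2}$)
$x = -1960$ ($x = \left(-40\right) 49 = -1960$)
$o = 720$ ($o = 80 \cdot 9 = 720$)
$q = \frac{2680}{3}$ ($q = \frac{720 - -1960}{3} = \frac{720 + 1960}{3} = \frac{1}{3} \cdot 2680 = \frac{2680}{3} \approx 893.33$)
$q + O{\left(-14 \right)} = \frac{2680}{3} + \left(9 - 2 \left(-14\right)^{2}\right) = \frac{2680}{3} + \left(9 - 392\right) = \frac{2680}{3} - 383 = \frac{1531}{3}$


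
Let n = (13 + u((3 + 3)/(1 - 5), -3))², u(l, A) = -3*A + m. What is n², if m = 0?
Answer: 234256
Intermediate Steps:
u(l, A) = -3*A (u(l, A) = -3*A + 0 = -3*A)
n = 484 (n = (13 - 3*(-3))² = (13 + 9)² = 22² = 484)
n² = 484² = 234256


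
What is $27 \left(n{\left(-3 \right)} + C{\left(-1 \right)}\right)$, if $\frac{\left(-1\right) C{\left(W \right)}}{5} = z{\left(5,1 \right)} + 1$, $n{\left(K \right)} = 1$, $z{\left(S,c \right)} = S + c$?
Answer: $-918$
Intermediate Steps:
$C{\left(W \right)} = -35$ ($C{\left(W \right)} = - 5 \left(\left(5 + 1\right) + 1\right) = - 5 \left(6 + 1\right) = \left(-5\right) 7 = -35$)
$27 \left(n{\left(-3 \right)} + C{\left(-1 \right)}\right) = 27 \left(1 - 35\right) = 27 \left(-34\right) = -918$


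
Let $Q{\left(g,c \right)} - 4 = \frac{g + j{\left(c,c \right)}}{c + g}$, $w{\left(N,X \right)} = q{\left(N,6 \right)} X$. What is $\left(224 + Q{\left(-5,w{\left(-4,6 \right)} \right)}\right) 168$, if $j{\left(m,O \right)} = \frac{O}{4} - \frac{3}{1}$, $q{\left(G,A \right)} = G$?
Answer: $\frac{1113168}{29} \approx 38385.0$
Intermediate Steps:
$w{\left(N,X \right)} = N X$
$j{\left(m,O \right)} = -3 + \frac{O}{4}$ ($j{\left(m,O \right)} = O \frac{1}{4} - 3 = \frac{O}{4} - 3 = -3 + \frac{O}{4}$)
$Q{\left(g,c \right)} = 4 + \frac{-3 + g + \frac{c}{4}}{c + g}$ ($Q{\left(g,c \right)} = 4 + \frac{g + \left(-3 + \frac{c}{4}\right)}{c + g} = 4 + \frac{-3 + g + \frac{c}{4}}{c + g}$)
$\left(224 + Q{\left(-5,w{\left(-4,6 \right)} \right)}\right) 168 = \left(224 + \frac{-3 + 5 \left(-5\right) + \frac{17 \left(\left(-4\right) 6\right)}{4}}{\left(-4\right) 6 - 5}\right) 168 = \left(224 + \frac{-3 - 25 + \frac{17}{4} \left(-24\right)}{-24 - 5}\right) 168 = \left(224 + \frac{-3 - 25 - 102}{-29}\right) 168 = \left(224 - - \frac{130}{29}\right) 168 = \left(224 + \frac{130}{29}\right) 168 = \frac{6626}{29} \cdot 168 = \frac{1113168}{29}$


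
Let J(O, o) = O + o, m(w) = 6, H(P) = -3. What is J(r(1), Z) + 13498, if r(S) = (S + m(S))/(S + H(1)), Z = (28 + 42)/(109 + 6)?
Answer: 620775/46 ≈ 13495.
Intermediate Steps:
Z = 14/23 (Z = 70/115 = 70*(1/115) = 14/23 ≈ 0.60870)
r(S) = (6 + S)/(-3 + S) (r(S) = (S + 6)/(S - 3) = (6 + S)/(-3 + S))
J(r(1), Z) + 13498 = ((6 + 1)/(-3 + 1) + 14/23) + 13498 = (7/(-2) + 14/23) + 13498 = (-½*7 + 14/23) + 13498 = (-7/2 + 14/23) + 13498 = -133/46 + 13498 = 620775/46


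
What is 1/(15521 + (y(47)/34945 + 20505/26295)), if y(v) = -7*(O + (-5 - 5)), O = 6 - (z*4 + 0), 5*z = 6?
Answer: 306292925/4754211877924 ≈ 6.4426e-5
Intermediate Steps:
z = 6/5 (z = (⅕)*6 = 6/5 ≈ 1.2000)
O = 6/5 (O = 6 - ((6/5)*4 + 0) = 6 - (24/5 + 0) = 6 - 1*24/5 = 6 - 24/5 = 6/5 ≈ 1.2000)
y(v) = 308/5 (y(v) = -7*(6/5 + (-5 - 5)) = -7*(6/5 - 10) = -7*(-44/5) = 308/5)
1/(15521 + (y(47)/34945 + 20505/26295)) = 1/(15521 + ((308/5)/34945 + 20505/26295)) = 1/(15521 + ((308/5)*(1/34945) + 20505*(1/26295))) = 1/(15521 + (308/174725 + 1367/1753)) = 1/(15521 + 239388999/306292925) = 1/(4754211877924/306292925) = 306292925/4754211877924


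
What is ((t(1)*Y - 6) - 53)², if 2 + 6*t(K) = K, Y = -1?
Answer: 124609/36 ≈ 3461.4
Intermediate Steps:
t(K) = -⅓ + K/6
((t(1)*Y - 6) - 53)² = (((-⅓ + (⅙)*1)*(-1) - 6) - 53)² = (((-⅓ + ⅙)*(-1) - 6) - 53)² = ((-⅙*(-1) - 6) - 53)² = ((⅙ - 6) - 53)² = (-35/6 - 53)² = (-353/6)² = 124609/36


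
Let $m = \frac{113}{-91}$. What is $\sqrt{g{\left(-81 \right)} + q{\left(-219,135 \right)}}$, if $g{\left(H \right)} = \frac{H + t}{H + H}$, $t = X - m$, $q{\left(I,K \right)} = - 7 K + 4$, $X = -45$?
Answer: $\frac{i \sqrt{2522678158}}{1638} \approx 30.663 i$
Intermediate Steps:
$m = - \frac{113}{91}$ ($m = 113 \left(- \frac{1}{91}\right) = - \frac{113}{91} \approx -1.2418$)
$q{\left(I,K \right)} = 4 - 7 K$
$t = - \frac{3982}{91}$ ($t = -45 - - \frac{113}{91} = -45 + \frac{113}{91} = - \frac{3982}{91} \approx -43.758$)
$g{\left(H \right)} = \frac{- \frac{3982}{91} + H}{2 H}$ ($g{\left(H \right)} = \frac{H - \frac{3982}{91}}{H + H} = \frac{- \frac{3982}{91} + H}{2 H}$)
$\sqrt{g{\left(-81 \right)} + q{\left(-219,135 \right)}} = \sqrt{\frac{-3982 + 91 \left(-81\right)}{182 \left(-81\right)} + \left(4 - 945\right)} = \sqrt{\frac{1}{182} \left(- \frac{1}{81}\right) \left(-3982 - 7371\right) + \left(4 - 945\right)} = \sqrt{\frac{1}{182} \left(- \frac{1}{81}\right) \left(-11353\right) - 941} = \sqrt{\frac{11353}{14742} - 941} = \sqrt{- \frac{13860869}{14742}} = \frac{i \sqrt{2522678158}}{1638}$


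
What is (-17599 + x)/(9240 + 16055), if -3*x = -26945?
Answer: -25852/75885 ≈ -0.34067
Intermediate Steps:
x = 26945/3 (x = -1/3*(-26945) = 26945/3 ≈ 8981.7)
(-17599 + x)/(9240 + 16055) = (-17599 + 26945/3)/(9240 + 16055) = -25852/3/25295 = -25852/3*1/25295 = -25852/75885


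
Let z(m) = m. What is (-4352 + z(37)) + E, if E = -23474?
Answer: -27789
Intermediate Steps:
(-4352 + z(37)) + E = (-4352 + 37) - 23474 = -4315 - 23474 = -27789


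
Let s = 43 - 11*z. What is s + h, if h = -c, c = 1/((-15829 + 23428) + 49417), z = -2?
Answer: 3706039/57016 ≈ 65.000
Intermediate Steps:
c = 1/57016 (c = 1/(7599 + 49417) = 1/57016 ≈ 1.7539e-5)
h = -1/57016 (h = -1*1/57016 = -1/57016 ≈ -1.7539e-5)
s = 65 (s = 43 - 11*(-2) = 43 + 22 = 65)
s + h = 65 - 1/57016 = 3706039/57016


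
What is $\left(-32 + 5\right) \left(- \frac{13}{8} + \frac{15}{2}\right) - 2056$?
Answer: $- \frac{17717}{8} \approx -2214.6$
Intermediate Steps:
$\left(-32 + 5\right) \left(- \frac{13}{8} + \frac{15}{2}\right) - 2056 = - 27 \left(\left(-13\right) \frac{1}{8} + 15 \cdot \frac{1}{2}\right) - 2056 = - 27 \left(- \frac{13}{8} + \frac{15}{2}\right) - 2056 = \left(-27\right) \frac{47}{8} - 2056 = - \frac{1269}{8} - 2056 = - \frac{17717}{8}$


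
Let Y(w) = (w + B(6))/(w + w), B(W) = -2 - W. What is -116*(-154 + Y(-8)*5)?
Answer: 17284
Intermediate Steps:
Y(w) = (-8 + w)/(2*w) (Y(w) = (w + (-2 - 1*6))/(w + w) = (w + (-2 - 6))/((2*w)) = (w - 8)*(1/(2*w)) = (-8 + w)*(1/(2*w)) = (-8 + w)/(2*w))
-116*(-154 + Y(-8)*5) = -116*(-154 + ((½)*(-8 - 8)/(-8))*5) = -116*(-154 + ((½)*(-⅛)*(-16))*5) = -116*(-154 + 1*5) = -116*(-154 + 5) = -116*(-149) = 17284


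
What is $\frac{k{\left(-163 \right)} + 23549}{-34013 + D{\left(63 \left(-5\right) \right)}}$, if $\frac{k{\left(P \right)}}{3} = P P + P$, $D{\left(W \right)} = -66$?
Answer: $- \frac{1939}{643} \approx -3.0156$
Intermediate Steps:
$k{\left(P \right)} = 3 P + 3 P^{2}$ ($k{\left(P \right)} = 3 \left(P P + P\right) = 3 \left(P^{2} + P\right) = 3 \left(P + P^{2}\right) = 3 P + 3 P^{2}$)
$\frac{k{\left(-163 \right)} + 23549}{-34013 + D{\left(63 \left(-5\right) \right)}} = \frac{3 \left(-163\right) \left(1 - 163\right) + 23549}{-34013 - 66} = \frac{3 \left(-163\right) \left(-162\right) + 23549}{-34079} = \left(79218 + 23549\right) \left(- \frac{1}{34079}\right) = 102767 \left(- \frac{1}{34079}\right) = - \frac{1939}{643}$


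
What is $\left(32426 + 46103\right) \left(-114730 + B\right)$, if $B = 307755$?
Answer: $15158060225$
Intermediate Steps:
$\left(32426 + 46103\right) \left(-114730 + B\right) = \left(32426 + 46103\right) \left(-114730 + 307755\right) = 78529 \cdot 193025 = 15158060225$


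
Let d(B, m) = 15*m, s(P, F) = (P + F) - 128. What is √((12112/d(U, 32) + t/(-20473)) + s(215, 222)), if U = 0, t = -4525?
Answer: √126166001412990/614190 ≈ 18.288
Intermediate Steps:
s(P, F) = -128 + F + P (s(P, F) = (F + P) - 128 = -128 + F + P)
√((12112/d(U, 32) + t/(-20473)) + s(215, 222)) = √((12112/((15*32)) - 4525/(-20473)) + (-128 + 222 + 215)) = √((12112/480 - 4525*(-1/20473)) + 309) = √((12112*(1/480) + 4525/20473) + 309) = √((757/30 + 4525/20473) + 309) = √(15633811/614190 + 309) = √(205418521/614190) = √126166001412990/614190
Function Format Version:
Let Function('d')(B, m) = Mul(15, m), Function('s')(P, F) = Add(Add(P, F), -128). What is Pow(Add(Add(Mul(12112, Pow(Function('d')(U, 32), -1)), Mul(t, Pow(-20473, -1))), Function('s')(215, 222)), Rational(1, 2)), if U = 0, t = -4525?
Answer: Mul(Rational(1, 614190), Pow(126166001412990, Rational(1, 2))) ≈ 18.288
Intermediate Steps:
Function('s')(P, F) = Add(-128, F, P) (Function('s')(P, F) = Add(Add(F, P), -128) = Add(-128, F, P))
Pow(Add(Add(Mul(12112, Pow(Function('d')(U, 32), -1)), Mul(t, Pow(-20473, -1))), Function('s')(215, 222)), Rational(1, 2)) = Pow(Add(Add(Mul(12112, Pow(Mul(15, 32), -1)), Mul(-4525, Pow(-20473, -1))), Add(-128, 222, 215)), Rational(1, 2)) = Pow(Add(Add(Mul(12112, Pow(480, -1)), Mul(-4525, Rational(-1, 20473))), 309), Rational(1, 2)) = Pow(Add(Add(Mul(12112, Rational(1, 480)), Rational(4525, 20473)), 309), Rational(1, 2)) = Pow(Add(Add(Rational(757, 30), Rational(4525, 20473)), 309), Rational(1, 2)) = Pow(Add(Rational(15633811, 614190), 309), Rational(1, 2)) = Pow(Rational(205418521, 614190), Rational(1, 2)) = Mul(Rational(1, 614190), Pow(126166001412990, Rational(1, 2)))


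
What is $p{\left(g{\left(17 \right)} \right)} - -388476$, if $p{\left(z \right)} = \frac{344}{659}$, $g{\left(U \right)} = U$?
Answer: $\frac{256006028}{659} \approx 3.8848 \cdot 10^{5}$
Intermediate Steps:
$p{\left(z \right)} = \frac{344}{659}$ ($p{\left(z \right)} = 344 \cdot \frac{1}{659} = \frac{344}{659}$)
$p{\left(g{\left(17 \right)} \right)} - -388476 = \frac{344}{659} - -388476 = \frac{344}{659} + 388476 = \frac{256006028}{659}$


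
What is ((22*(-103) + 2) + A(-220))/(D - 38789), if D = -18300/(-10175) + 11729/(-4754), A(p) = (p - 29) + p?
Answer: 1762673858/25017758839 ≈ 0.070457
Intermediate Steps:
A(p) = -29 + 2*p (A(p) = (-29 + p) + p = -29 + 2*p)
D = -1293775/1934878 (D = -18300*(-1/10175) + 11729*(-1/4754) = 732/407 - 11729/4754 = -1293775/1934878 ≈ -0.66866)
((22*(-103) + 2) + A(-220))/(D - 38789) = ((22*(-103) + 2) + (-29 + 2*(-220)))/(-1293775/1934878 - 38789) = ((-2266 + 2) + (-29 - 440))/(-75053276517/1934878) = (-2264 - 469)*(-1934878/75053276517) = -2733*(-1934878/75053276517) = 1762673858/25017758839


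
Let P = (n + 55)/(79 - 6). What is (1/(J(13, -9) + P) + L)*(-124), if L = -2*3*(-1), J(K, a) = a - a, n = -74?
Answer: -5084/19 ≈ -267.58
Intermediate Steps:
J(K, a) = 0
L = 6 (L = -6*(-1) = 6)
P = -19/73 (P = (-74 + 55)/(79 - 6) = -19/73 ≈ -0.26027)
(1/(J(13, -9) + P) + L)*(-124) = (1/(0 - 19/73) + 6)*(-124) = (1/(-19/73) + 6)*(-124) = (-73/19 + 6)*(-124) = (41/19)*(-124) = -5084/19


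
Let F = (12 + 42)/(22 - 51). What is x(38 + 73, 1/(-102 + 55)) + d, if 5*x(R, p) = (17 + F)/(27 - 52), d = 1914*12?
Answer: 83258561/3625 ≈ 22968.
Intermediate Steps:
F = -54/29 (F = 54/(-29) = 54*(-1/29) = -54/29 ≈ -1.8621)
d = 22968
x(R, p) = -439/3625 (x(R, p) = ((17 - 54/29)/(27 - 52))/5 = ((439/29)/(-25))/5 = ((439/29)*(-1/25))/5 = (1/5)*(-439/725) = -439/3625)
x(38 + 73, 1/(-102 + 55)) + d = -439/3625 + 22968 = 83258561/3625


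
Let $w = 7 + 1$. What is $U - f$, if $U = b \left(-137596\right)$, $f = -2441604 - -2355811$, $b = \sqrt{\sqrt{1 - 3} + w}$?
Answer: $85793 - 137596 \sqrt{8 + i \sqrt{2}} \approx -3.0489 \cdot 10^{5} - 34266.0 i$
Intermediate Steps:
$w = 8$
$b = \sqrt{8 + i \sqrt{2}}$ ($b = \sqrt{\sqrt{1 - 3} + 8} = \sqrt{\sqrt{-2} + 8} = \sqrt{i \sqrt{2} + 8} = \sqrt{8 + i \sqrt{2}} \approx 2.8394 + 0.24904 i$)
$f = -85793$ ($f = -2441604 + 2355811 = -85793$)
$U = - 137596 \sqrt{8 + i \sqrt{2}}$ ($U = \sqrt{8 + i \sqrt{2}} \left(-137596\right) = - 137596 \sqrt{8 + i \sqrt{2}} \approx -3.9069 \cdot 10^{5} - 34266.0 i$)
$U - f = - 137596 \sqrt{8 + i \sqrt{2}} - -85793 = - 137596 \sqrt{8 + i \sqrt{2}} + 85793 = 85793 - 137596 \sqrt{8 + i \sqrt{2}}$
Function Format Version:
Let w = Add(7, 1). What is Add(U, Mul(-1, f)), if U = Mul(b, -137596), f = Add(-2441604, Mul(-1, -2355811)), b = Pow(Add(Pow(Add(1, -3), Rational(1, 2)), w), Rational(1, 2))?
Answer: Add(85793, Mul(-137596, Pow(Add(8, Mul(I, Pow(2, Rational(1, 2)))), Rational(1, 2)))) ≈ Add(-3.0489e+5, Mul(-34266., I))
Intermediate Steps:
w = 8
b = Pow(Add(8, Mul(I, Pow(2, Rational(1, 2)))), Rational(1, 2)) (b = Pow(Add(Pow(Add(1, -3), Rational(1, 2)), 8), Rational(1, 2)) = Pow(Add(Pow(-2, Rational(1, 2)), 8), Rational(1, 2)) = Pow(Add(Mul(I, Pow(2, Rational(1, 2))), 8), Rational(1, 2)) = Pow(Add(8, Mul(I, Pow(2, Rational(1, 2)))), Rational(1, 2)) ≈ Add(2.8394, Mul(0.24904, I)))
f = -85793 (f = Add(-2441604, 2355811) = -85793)
U = Mul(-137596, Pow(Add(8, Mul(I, Pow(2, Rational(1, 2)))), Rational(1, 2))) (U = Mul(Pow(Add(8, Mul(I, Pow(2, Rational(1, 2)))), Rational(1, 2)), -137596) = Mul(-137596, Pow(Add(8, Mul(I, Pow(2, Rational(1, 2)))), Rational(1, 2))) ≈ Add(-3.9069e+5, Mul(-34266., I)))
Add(U, Mul(-1, f)) = Add(Mul(-137596, Pow(Add(8, Mul(I, Pow(2, Rational(1, 2)))), Rational(1, 2))), Mul(-1, -85793)) = Add(Mul(-137596, Pow(Add(8, Mul(I, Pow(2, Rational(1, 2)))), Rational(1, 2))), 85793) = Add(85793, Mul(-137596, Pow(Add(8, Mul(I, Pow(2, Rational(1, 2)))), Rational(1, 2))))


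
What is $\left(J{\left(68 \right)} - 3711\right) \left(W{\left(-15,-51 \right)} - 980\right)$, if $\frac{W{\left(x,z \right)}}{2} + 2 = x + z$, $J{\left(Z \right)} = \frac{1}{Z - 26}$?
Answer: $\frac{28990146}{7} \approx 4.1414 \cdot 10^{6}$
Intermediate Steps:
$J{\left(Z \right)} = \frac{1}{-26 + Z}$
$W{\left(x,z \right)} = -4 + 2 x + 2 z$ ($W{\left(x,z \right)} = -4 + 2 \left(x + z\right) = -4 + \left(2 x + 2 z\right) = -4 + 2 x + 2 z$)
$\left(J{\left(68 \right)} - 3711\right) \left(W{\left(-15,-51 \right)} - 980\right) = \left(\frac{1}{-26 + 68} - 3711\right) \left(\left(-4 + 2 \left(-15\right) + 2 \left(-51\right)\right) - 980\right) = \left(\frac{1}{42} - 3711\right) \left(\left(-4 - 30 - 102\right) - 980\right) = \left(\frac{1}{42} - 3711\right) \left(-136 - 980\right) = \left(- \frac{155861}{42}\right) \left(-1116\right) = \frac{28990146}{7}$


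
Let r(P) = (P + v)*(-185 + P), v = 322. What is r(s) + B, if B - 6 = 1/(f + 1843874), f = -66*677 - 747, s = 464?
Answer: 394398988501/1798445 ≈ 2.1930e+5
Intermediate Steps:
f = -45429 (f = -44682 - 747 = -45429)
r(P) = (-185 + P)*(322 + P) (r(P) = (P + 322)*(-185 + P) = (322 + P)*(-185 + P) = (-185 + P)*(322 + P))
B = 10790671/1798445 (B = 6 + 1/(-45429 + 1843874) = 6 + 1/1798445 = 10790671/1798445 ≈ 6.0000)
r(s) + B = (-59570 + 464² + 137*464) + 10790671/1798445 = (-59570 + 215296 + 63568) + 10790671/1798445 = 219294 + 10790671/1798445 = 394398988501/1798445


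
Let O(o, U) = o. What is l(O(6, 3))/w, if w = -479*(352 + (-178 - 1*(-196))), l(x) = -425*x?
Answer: 255/17723 ≈ 0.014388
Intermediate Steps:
w = -177230 (w = -479*(352 + (-178 + 196)) = -479*(352 + 18) = -479*370 = -177230)
l(O(6, 3))/w = -425*6/(-177230) = -2550*(-1/177230) = 255/17723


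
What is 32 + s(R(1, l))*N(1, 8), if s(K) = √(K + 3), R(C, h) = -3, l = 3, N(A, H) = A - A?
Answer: 32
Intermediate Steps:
N(A, H) = 0
s(K) = √(3 + K)
32 + s(R(1, l))*N(1, 8) = 32 + √(3 - 3)*0 = 32 + √0*0 = 32 + 0*0 = 32 + 0 = 32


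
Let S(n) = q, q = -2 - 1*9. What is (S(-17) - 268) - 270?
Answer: -549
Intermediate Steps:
q = -11 (q = -2 - 9 = -11)
S(n) = -11
(S(-17) - 268) - 270 = (-11 - 268) - 270 = -279 - 270 = -549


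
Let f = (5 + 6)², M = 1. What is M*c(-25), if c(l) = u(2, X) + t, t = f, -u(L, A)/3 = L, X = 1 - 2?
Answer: 115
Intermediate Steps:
X = -1
f = 121 (f = 11² = 121)
u(L, A) = -3*L
t = 121
c(l) = 115 (c(l) = -3*2 + 121 = -6 + 121 = 115)
M*c(-25) = 1*115 = 115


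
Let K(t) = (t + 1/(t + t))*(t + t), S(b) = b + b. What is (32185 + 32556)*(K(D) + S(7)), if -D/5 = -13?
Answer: 548032565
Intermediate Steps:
D = 65 (D = -5*(-13) = 65)
S(b) = 2*b
K(t) = 2*t*(t + 1/(2*t)) (K(t) = (t + 1/(2*t))*(2*t) = 2*t*(t + 1/(2*t)))
(32185 + 32556)*(K(D) + S(7)) = (32185 + 32556)*((1 + 2*65²) + 2*7) = 64741*((1 + 2*4225) + 14) = 64741*((1 + 8450) + 14) = 64741*(8451 + 14) = 64741*8465 = 548032565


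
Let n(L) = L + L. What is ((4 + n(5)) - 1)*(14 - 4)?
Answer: 130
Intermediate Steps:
n(L) = 2*L
((4 + n(5)) - 1)*(14 - 4) = ((4 + 2*5) - 1)*(14 - 4) = ((4 + 10) - 1)*10 = (14 - 1)*10 = 13*10 = 130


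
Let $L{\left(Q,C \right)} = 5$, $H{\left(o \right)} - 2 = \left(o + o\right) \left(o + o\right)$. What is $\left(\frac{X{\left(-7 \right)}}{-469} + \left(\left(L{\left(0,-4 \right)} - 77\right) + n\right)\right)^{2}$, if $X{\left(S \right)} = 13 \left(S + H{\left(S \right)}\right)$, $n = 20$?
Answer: $\frac{722050641}{219961} \approx 3282.6$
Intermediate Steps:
$H{\left(o \right)} = 2 + 4 o^{2}$ ($H{\left(o \right)} = 2 + \left(o + o\right) \left(o + o\right) = 2 + 2 o 2 o = 2 + 4 o^{2}$)
$X{\left(S \right)} = 26 + 13 S + 52 S^{2}$ ($X{\left(S \right)} = 13 \left(S + \left(2 + 4 S^{2}\right)\right) = 13 \left(2 + S + 4 S^{2}\right) = 26 + 13 S + 52 S^{2}$)
$\left(\frac{X{\left(-7 \right)}}{-469} + \left(\left(L{\left(0,-4 \right)} - 77\right) + n\right)\right)^{2} = \left(\frac{26 + 13 \left(-7\right) + 52 \left(-7\right)^{2}}{-469} + \left(\left(5 - 77\right) + 20\right)\right)^{2} = \left(\left(26 - 91 + 52 \cdot 49\right) \left(- \frac{1}{469}\right) + \left(-72 + 20\right)\right)^{2} = \left(\left(26 - 91 + 2548\right) \left(- \frac{1}{469}\right) - 52\right)^{2} = \left(2483 \left(- \frac{1}{469}\right) - 52\right)^{2} = \left(- \frac{2483}{469} - 52\right)^{2} = \left(- \frac{26871}{469}\right)^{2} = \frac{722050641}{219961}$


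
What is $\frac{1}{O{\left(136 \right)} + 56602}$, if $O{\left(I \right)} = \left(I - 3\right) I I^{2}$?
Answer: $\frac{1}{334612250} \approx 2.9885 \cdot 10^{-9}$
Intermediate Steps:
$O{\left(I \right)} = I^{3} \left(-3 + I\right)$ ($O{\left(I \right)} = \left(-3 + I\right) I I^{2} = I \left(-3 + I\right) I^{2} = I^{3} \left(-3 + I\right)$)
$\frac{1}{O{\left(136 \right)} + 56602} = \frac{1}{136^{3} \left(-3 + 136\right) + 56602} = \frac{1}{2515456 \cdot 133 + 56602} = \frac{1}{334555648 + 56602} = \frac{1}{334612250}$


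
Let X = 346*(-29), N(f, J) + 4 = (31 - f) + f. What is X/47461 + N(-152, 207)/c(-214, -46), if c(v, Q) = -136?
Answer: -2646071/6454696 ≈ -0.40995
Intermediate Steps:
N(f, J) = 27 (N(f, J) = -4 + ((31 - f) + f) = -4 + 31 = 27)
X = -10034
X/47461 + N(-152, 207)/c(-214, -46) = -10034/47461 + 27/(-136) = -10034*1/47461 + 27*(-1/136) = -10034/47461 - 27/136 = -2646071/6454696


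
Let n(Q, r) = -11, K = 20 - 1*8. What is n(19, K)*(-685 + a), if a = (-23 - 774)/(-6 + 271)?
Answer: 2005542/265 ≈ 7568.1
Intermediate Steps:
K = 12 (K = 20 - 8 = 12)
a = -797/265 ≈ -3.0075
n(19, K)*(-685 + a) = -11*(-685 - 797/265) = -11*(-182322/265) = 2005542/265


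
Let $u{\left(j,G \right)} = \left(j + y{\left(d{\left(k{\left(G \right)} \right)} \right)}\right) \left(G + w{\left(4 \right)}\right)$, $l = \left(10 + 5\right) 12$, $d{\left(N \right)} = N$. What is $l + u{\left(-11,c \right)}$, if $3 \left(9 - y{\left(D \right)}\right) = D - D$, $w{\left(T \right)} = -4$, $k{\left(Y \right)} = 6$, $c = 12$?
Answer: $164$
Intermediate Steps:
$l = 180$ ($l = 15 \cdot 12 = 180$)
$y{\left(D \right)} = 9$ ($y{\left(D \right)} = 9 - \frac{D - D}{3} = 9 - 0 = 9 + 0 = 9$)
$u{\left(j,G \right)} = \left(-4 + G\right) \left(9 + j\right)$ ($u{\left(j,G \right)} = \left(j + 9\right) \left(G - 4\right) = \left(9 + j\right) \left(-4 + G\right) = \left(-4 + G\right) \left(9 + j\right)$)
$l + u{\left(-11,c \right)} = 180 + \left(-36 - -44 + 9 \cdot 12 + 12 \left(-11\right)\right) = 180 + \left(-36 + 44 + 108 - 132\right) = 180 - 16 = 164$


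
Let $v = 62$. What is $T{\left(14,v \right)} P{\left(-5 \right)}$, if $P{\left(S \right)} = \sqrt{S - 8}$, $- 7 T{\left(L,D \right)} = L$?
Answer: $- 2 i \sqrt{13} \approx - 7.2111 i$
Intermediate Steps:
$T{\left(L,D \right)} = - \frac{L}{7}$
$P{\left(S \right)} = \sqrt{-8 + S}$
$T{\left(14,v \right)} P{\left(-5 \right)} = \left(- \frac{1}{7}\right) 14 \sqrt{-8 - 5} = - 2 \sqrt{-13} = - 2 i \sqrt{13}$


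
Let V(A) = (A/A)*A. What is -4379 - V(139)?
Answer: -4518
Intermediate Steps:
V(A) = A (V(A) = 1*A = A)
-4379 - V(139) = -4379 - 1*139 = -4379 - 139 = -4518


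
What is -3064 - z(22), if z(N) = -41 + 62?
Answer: -3085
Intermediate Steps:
z(N) = 21
-3064 - z(22) = -3064 - 1*21 = -3064 - 21 = -3085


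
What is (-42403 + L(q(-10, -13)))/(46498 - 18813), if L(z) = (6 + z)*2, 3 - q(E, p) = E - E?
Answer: -173/113 ≈ -1.5310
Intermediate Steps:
q(E, p) = 3 (q(E, p) = 3 - (E - E) = 3 - 1*0 = 3 + 0 = 3)
L(z) = 12 + 2*z
(-42403 + L(q(-10, -13)))/(46498 - 18813) = (-42403 + (12 + 2*3))/(46498 - 18813) = (-42403 + (12 + 6))/27685 = (-42403 + 18)*(1/27685) = -42385*1/27685 = -173/113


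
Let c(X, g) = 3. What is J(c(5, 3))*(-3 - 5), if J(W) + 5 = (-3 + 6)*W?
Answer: -32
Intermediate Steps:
J(W) = -5 + 3*W (J(W) = -5 + (-3 + 6)*W = -5 + 3*W)
J(c(5, 3))*(-3 - 5) = (-5 + 3*3)*(-3 - 5) = (-5 + 9)*(-8) = 4*(-8) = -32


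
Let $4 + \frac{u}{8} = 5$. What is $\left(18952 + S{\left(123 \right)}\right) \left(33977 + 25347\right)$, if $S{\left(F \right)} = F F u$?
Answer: $8304410816$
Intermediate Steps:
$u = 8$ ($u = -32 + 8 \cdot 5 = -32 + 40 = 8$)
$S{\left(F \right)} = 8 F^{2}$ ($S{\left(F \right)} = F F 8 = F^{2} \cdot 8 = 8 F^{2}$)
$\left(18952 + S{\left(123 \right)}\right) \left(33977 + 25347\right) = \left(18952 + 8 \cdot 123^{2}\right) \left(33977 + 25347\right) = \left(18952 + 8 \cdot 15129\right) 59324 = \left(18952 + 121032\right) 59324 = 139984 \cdot 59324 = 8304410816$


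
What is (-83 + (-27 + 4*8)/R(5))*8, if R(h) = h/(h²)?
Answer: -464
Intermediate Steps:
R(h) = 1/h (R(h) = h/h² = 1/h)
(-83 + (-27 + 4*8)/R(5))*8 = (-83 + (-27 + 4*8)/(1/5))*8 = (-83 + (-27 + 32)/(⅕))*8 = (-83 + 5*5)*8 = (-83 + 25)*8 = -58*8 = -464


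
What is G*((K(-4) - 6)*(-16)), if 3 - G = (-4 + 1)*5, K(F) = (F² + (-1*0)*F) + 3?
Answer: -3744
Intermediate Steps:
K(F) = 3 + F² (K(F) = (F² + 0*F) + 3 = (F² + 0) + 3 = F² + 3 = 3 + F²)
G = 18 (G = 3 - (-4 + 1)*5 = 3 - (-3)*5 = 3 - 1*(-15) = 3 + 15 = 18)
G*((K(-4) - 6)*(-16)) = 18*(((3 + (-4)²) - 6)*(-16)) = 18*(((3 + 16) - 6)*(-16)) = 18*((19 - 6)*(-16)) = 18*(13*(-16)) = 18*(-208) = -3744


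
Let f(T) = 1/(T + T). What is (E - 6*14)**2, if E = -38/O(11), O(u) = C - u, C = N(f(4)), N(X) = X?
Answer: 49056016/7569 ≈ 6481.2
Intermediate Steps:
f(T) = 1/(2*T)
C = 1/8 (C = (1/2)/4 = (1/2)*(1/4) = 1/8 ≈ 0.12500)
O(u) = 1/8 - u
E = 304/87 (E = -38/(1/8 - 1*11) = -38/(1/8 - 11) = -38/(-87/8) = -38*(-8/87) = 304/87 ≈ 3.4943)
(E - 6*14)**2 = (304/87 - 6*14)**2 = (304/87 - 84)**2 = (-7004/87)**2 = 49056016/7569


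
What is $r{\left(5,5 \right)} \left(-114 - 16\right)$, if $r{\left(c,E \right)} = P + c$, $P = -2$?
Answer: $-390$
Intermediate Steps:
$r{\left(c,E \right)} = -2 + c$
$r{\left(5,5 \right)} \left(-114 - 16\right) = \left(-2 + 5\right) \left(-114 - 16\right) = 3 \left(-130\right) = -390$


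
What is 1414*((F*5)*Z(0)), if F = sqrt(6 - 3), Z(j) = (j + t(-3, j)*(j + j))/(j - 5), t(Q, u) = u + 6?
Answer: 0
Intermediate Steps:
t(Q, u) = 6 + u
Z(j) = (j + 2*j*(6 + j))/(-5 + j) (Z(j) = (j + (6 + j)*(j + j))/(j - 5) = (j + (6 + j)*(2*j))/(-5 + j) = (j + 2*j*(6 + j))/(-5 + j))
F = sqrt(3) ≈ 1.7320
1414*((F*5)*Z(0)) = 1414*((sqrt(3)*5)*(0*(13 + 2*0)/(-5 + 0))) = 1414*((5*sqrt(3))*(0*(13 + 0)/(-5))) = 1414*((5*sqrt(3))*(0*(-1/5)*13)) = 1414*((5*sqrt(3))*0) = 1414*0 = 0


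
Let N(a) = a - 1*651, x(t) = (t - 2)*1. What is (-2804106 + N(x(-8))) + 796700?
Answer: -2008067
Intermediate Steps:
x(t) = -2 + t (x(t) = (-2 + t)*1 = -2 + t)
N(a) = -651 + a (N(a) = a - 651 = -651 + a)
(-2804106 + N(x(-8))) + 796700 = (-2804106 + (-651 + (-2 - 8))) + 796700 = (-2804106 + (-651 - 10)) + 796700 = (-2804106 - 661) + 796700 = -2804767 + 796700 = -2008067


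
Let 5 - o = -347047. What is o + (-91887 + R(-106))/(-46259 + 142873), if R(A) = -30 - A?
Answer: 33529990117/96614 ≈ 3.4705e+5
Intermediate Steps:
o = 347052 (o = 5 - 1*(-347047) = 5 + 347047 = 347052)
o + (-91887 + R(-106))/(-46259 + 142873) = 347052 + (-91887 + (-30 - 1*(-106)))/(-46259 + 142873) = 347052 + (-91887 + (-30 + 106))/96614 = 347052 + (-91887 + 76)*(1/96614) = 347052 - 91811*1/96614 = 347052 - 91811/96614 = 33529990117/96614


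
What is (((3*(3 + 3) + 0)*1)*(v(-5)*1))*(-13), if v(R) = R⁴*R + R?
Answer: 732420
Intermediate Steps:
v(R) = R + R⁵ (v(R) = R⁵ + R = R + R⁵)
(((3*(3 + 3) + 0)*1)*(v(-5)*1))*(-13) = (((3*(3 + 3) + 0)*1)*((-5 + (-5)⁵)*1))*(-13) = (((3*6 + 0)*1)*((-5 - 3125)*1))*(-13) = (((18 + 0)*1)*(-3130*1))*(-13) = ((18*1)*(-3130))*(-13) = (18*(-3130))*(-13) = -56340*(-13) = 732420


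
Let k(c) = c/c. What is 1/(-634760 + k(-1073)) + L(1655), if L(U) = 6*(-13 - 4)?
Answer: -64745419/634759 ≈ -102.00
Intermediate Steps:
k(c) = 1
L(U) = -102 (L(U) = 6*(-17) = -102)
1/(-634760 + k(-1073)) + L(1655) = 1/(-634760 + 1) - 102 = 1/(-634759) - 102 = -1/634759 - 102 = -64745419/634759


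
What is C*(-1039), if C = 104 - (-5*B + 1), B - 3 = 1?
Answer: -127797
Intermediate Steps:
B = 4 (B = 3 + 1 = 4)
C = 123 (C = 104 - (-5*4 + 1) = 104 - (-20 + 1) = 104 - 1*(-19) = 104 + 19 = 123)
C*(-1039) = 123*(-1039) = -127797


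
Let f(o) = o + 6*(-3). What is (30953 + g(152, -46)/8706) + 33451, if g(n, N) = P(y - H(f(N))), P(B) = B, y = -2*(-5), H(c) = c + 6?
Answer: 280350646/4353 ≈ 64404.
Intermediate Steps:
f(o) = -18 + o (f(o) = o - 18 = -18 + o)
H(c) = 6 + c
y = 10
g(n, N) = 22 - N (g(n, N) = 10 - (6 + (-18 + N)) = 10 - (-12 + N) = 10 + (12 - N) = 22 - N)
(30953 + g(152, -46)/8706) + 33451 = (30953 + (22 - 1*(-46))/8706) + 33451 = (30953 + (22 + 46)*(1/8706)) + 33451 = (30953 + 68*(1/8706)) + 33451 = (30953 + 34/4353) + 33451 = 134738443/4353 + 33451 = 280350646/4353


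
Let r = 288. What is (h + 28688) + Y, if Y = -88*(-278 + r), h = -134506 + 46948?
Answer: -59750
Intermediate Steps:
h = -87558
Y = -880 (Y = -88*(-278 + 288) = -88*10 = -880)
(h + 28688) + Y = (-87558 + 28688) - 880 = -58870 - 880 = -59750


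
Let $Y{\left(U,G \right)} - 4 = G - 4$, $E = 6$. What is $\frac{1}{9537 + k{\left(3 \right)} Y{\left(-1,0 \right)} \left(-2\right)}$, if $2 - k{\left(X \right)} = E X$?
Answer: $\frac{1}{9537} \approx 0.00010485$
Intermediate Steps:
$k{\left(X \right)} = 2 - 6 X$
$Y{\left(U,G \right)} = G$ ($Y{\left(U,G \right)} = 4 + \left(G - 4\right) = 4 + \left(-4 + G\right) = G$)
$\frac{1}{9537 + k{\left(3 \right)} Y{\left(-1,0 \right)} \left(-2\right)} = \frac{1}{9537 + \left(2 - 18\right) 0 \left(-2\right)} = \frac{1}{9537 + \left(-16\right) 0 \left(-2\right)} = \frac{1}{9537 + 0 \left(-2\right)} = \frac{1}{9537 + 0} = \frac{1}{9537}$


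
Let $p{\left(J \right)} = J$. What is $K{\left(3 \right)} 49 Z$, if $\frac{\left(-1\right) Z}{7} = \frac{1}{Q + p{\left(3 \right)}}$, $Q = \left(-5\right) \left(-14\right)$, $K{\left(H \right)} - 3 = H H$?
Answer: $- \frac{4116}{73} \approx -56.384$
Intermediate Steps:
$K{\left(H \right)} = 3 + H^{2}$ ($K{\left(H \right)} = 3 + H H = 3 + H^{2}$)
$Q = 70$
$Z = - \frac{7}{73}$ ($Z = - \frac{7}{70 + 3} = - \frac{7}{73} \approx -0.09589$)
$K{\left(3 \right)} 49 Z = \left(3 + 3^{2}\right) 49 \left(- \frac{7}{73}\right) = \left(3 + 9\right) 49 \left(- \frac{7}{73}\right) = 12 \cdot 49 \left(- \frac{7}{73}\right) = 588 \left(- \frac{7}{73}\right) = - \frac{4116}{73}$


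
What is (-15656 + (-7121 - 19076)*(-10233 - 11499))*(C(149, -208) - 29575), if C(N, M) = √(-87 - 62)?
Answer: -16836974982100 + 569297548*I*√149 ≈ -1.6837e+13 + 6.9492e+9*I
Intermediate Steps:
C(N, M) = I*√149 (C(N, M) = √(-149) = I*√149)
(-15656 + (-7121 - 19076)*(-10233 - 11499))*(C(149, -208) - 29575) = (-15656 + (-7121 - 19076)*(-10233 - 11499))*(I*√149 - 29575) = (-15656 - 26197*(-21732))*(-29575 + I*√149) = (-15656 + 569313204)*(-29575 + I*√149) = 569297548*(-29575 + I*√149) = -16836974982100 + 569297548*I*√149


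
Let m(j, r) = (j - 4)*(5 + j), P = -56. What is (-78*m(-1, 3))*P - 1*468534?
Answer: -555894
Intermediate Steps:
m(j, r) = (-4 + j)*(5 + j)
(-78*m(-1, 3))*P - 1*468534 = -78*(-20 - 1 + (-1)²)*(-56) - 1*468534 = -78*(-20 - 1 + 1)*(-56) - 468534 = -78*(-20)*(-56) - 468534 = 1560*(-56) - 468534 = -87360 - 468534 = -555894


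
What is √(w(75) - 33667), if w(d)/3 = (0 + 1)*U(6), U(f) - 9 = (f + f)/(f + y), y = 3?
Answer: 2*I*√8409 ≈ 183.4*I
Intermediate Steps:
U(f) = 9 + 2*f/(3 + f) (U(f) = 9 + (f + f)/(f + 3) = 9 + (2*f)/(3 + f) = 9 + 2*f/(3 + f))
w(d) = 31 (w(d) = 3*((0 + 1)*((27 + 11*6)/(3 + 6))) = 3*(1*((27 + 66)/9)) = 3*(1*((⅑)*93)) = 3*(1*(31/3)) = 3*(31/3) = 31)
√(w(75) - 33667) = √(31 - 33667) = √(-33636) = 2*I*√8409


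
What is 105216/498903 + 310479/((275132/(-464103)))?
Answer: -1843308137026841/3519594364 ≈ -5.2373e+5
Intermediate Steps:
105216/498903 + 310479/((275132/(-464103))) = 105216*(1/498903) + 310479/((275132*(-1/464103))) = 35072/166301 + 310479/(-275132/464103) = 35072/166301 + 310479*(-464103/275132) = 35072/166301 - 11084171949/21164 = -1843308137026841/3519594364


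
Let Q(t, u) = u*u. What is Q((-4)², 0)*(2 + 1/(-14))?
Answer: 0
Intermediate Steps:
Q(t, u) = u²
Q((-4)², 0)*(2 + 1/(-14)) = 0²*(2 + 1/(-14)) = 0*(2 + 1*(-1/14)) = 0*(2 - 1/14) = 0*(27/14) = 0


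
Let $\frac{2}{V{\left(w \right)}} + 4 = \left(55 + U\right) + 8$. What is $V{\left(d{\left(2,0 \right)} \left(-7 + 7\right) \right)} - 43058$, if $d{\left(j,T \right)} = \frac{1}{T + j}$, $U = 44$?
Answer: $- \frac{4434972}{103} \approx -43058.0$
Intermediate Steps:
$V{\left(w \right)} = \frac{2}{103}$ ($V{\left(w \right)} = \frac{2}{-4 + \left(\left(55 + 44\right) + 8\right)} = \frac{2}{-4 + \left(99 + 8\right)} = \frac{2}{-4 + 107} = \frac{2}{103}$)
$V{\left(d{\left(2,0 \right)} \left(-7 + 7\right) \right)} - 43058 = \frac{2}{103} - 43058 = - \frac{4434972}{103}$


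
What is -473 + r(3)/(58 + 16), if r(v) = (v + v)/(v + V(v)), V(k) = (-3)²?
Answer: -70003/148 ≈ -472.99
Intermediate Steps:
V(k) = 9
r(v) = 2*v/(9 + v) (r(v) = (v + v)/(v + 9) = (2*v)/(9 + v) = 2*v/(9 + v))
-473 + r(3)/(58 + 16) = -473 + (2*3/(9 + 3))/(58 + 16) = -473 + (2*3/12)/74 = -473 + (2*3*(1/12))/74 = -473 + (1/74)*(½) = -473 + 1/148 = -70003/148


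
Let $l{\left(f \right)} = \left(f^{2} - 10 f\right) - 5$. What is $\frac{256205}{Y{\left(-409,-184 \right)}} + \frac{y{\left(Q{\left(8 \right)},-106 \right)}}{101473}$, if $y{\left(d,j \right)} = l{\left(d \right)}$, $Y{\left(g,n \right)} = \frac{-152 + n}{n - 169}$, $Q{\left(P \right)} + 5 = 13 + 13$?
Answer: $\frac{9177255233581}{34094928} \approx 2.6917 \cdot 10^{5}$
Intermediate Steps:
$l{\left(f \right)} = -5 + f^{2} - 10 f$
$Q{\left(P \right)} = 21$ ($Q{\left(P \right)} = -5 + \left(13 + 13\right) = -5 + 26 = 21$)
$Y{\left(g,n \right)} = \frac{-152 + n}{-169 + n}$
$y{\left(d,j \right)} = -5 + d^{2} - 10 d$
$\frac{256205}{Y{\left(-409,-184 \right)}} + \frac{y{\left(Q{\left(8 \right)},-106 \right)}}{101473} = \frac{256205}{\frac{1}{-169 - 184} \left(-152 - 184\right)} + \frac{-5 + 21^{2} - 210}{101473} = \frac{256205}{\frac{1}{-353} \left(-336\right)} + \left(-5 + 441 - 210\right) \frac{1}{101473} = \frac{256205}{\left(- \frac{1}{353}\right) \left(-336\right)} + 226 \cdot \frac{1}{101473} = \frac{256205}{\frac{336}{353}} + \frac{226}{101473} = 256205 \cdot \frac{353}{336} + \frac{226}{101473} = \frac{90440365}{336} + \frac{226}{101473} = \frac{9177255233581}{34094928}$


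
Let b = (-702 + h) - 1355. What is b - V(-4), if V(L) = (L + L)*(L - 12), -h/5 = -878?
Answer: 2205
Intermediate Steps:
h = 4390 (h = -5*(-878) = 4390)
V(L) = 2*L*(-12 + L) (V(L) = (2*L)*(-12 + L) = 2*L*(-12 + L))
b = 2333 (b = (-702 + 4390) - 1355 = 3688 - 1355 = 2333)
b - V(-4) = 2333 - 2*(-4)*(-12 - 4) = 2333 - 2*(-4)*(-16) = 2333 - 1*128 = 2333 - 128 = 2205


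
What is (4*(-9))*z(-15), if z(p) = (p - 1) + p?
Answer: 1116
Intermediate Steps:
z(p) = -1 + 2*p (z(p) = (-1 + p) + p = -1 + 2*p)
(4*(-9))*z(-15) = (4*(-9))*(-1 + 2*(-15)) = -36*(-1 - 30) = -36*(-31) = 1116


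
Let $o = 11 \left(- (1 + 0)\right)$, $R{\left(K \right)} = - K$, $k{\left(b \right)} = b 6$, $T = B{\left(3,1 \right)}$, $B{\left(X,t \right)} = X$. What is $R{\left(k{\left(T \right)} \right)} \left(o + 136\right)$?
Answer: $-2250$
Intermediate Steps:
$T = 3$
$k{\left(b \right)} = 6 b$
$o = -11$ ($o = 11 \left(\left(-1\right) 1\right) = 11 \left(-1\right) = -11$)
$R{\left(k{\left(T \right)} \right)} \left(o + 136\right) = - 6 \cdot 3 \left(-11 + 136\right) = \left(-1\right) 18 \cdot 125 = \left(-18\right) 125 = -2250$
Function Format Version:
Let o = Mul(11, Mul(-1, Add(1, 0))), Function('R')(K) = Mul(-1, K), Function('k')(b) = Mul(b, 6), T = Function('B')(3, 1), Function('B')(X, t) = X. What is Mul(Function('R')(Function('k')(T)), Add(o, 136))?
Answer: -2250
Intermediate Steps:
T = 3
Function('k')(b) = Mul(6, b)
o = -11 (o = Mul(11, Mul(-1, 1)) = Mul(11, -1) = -11)
Mul(Function('R')(Function('k')(T)), Add(o, 136)) = Mul(Mul(-1, Mul(6, 3)), Add(-11, 136)) = Mul(Mul(-1, 18), 125) = Mul(-18, 125) = -2250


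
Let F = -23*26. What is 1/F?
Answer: -1/598 ≈ -0.0016722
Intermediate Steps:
F = -598
1/F = 1/(-598) = -1/598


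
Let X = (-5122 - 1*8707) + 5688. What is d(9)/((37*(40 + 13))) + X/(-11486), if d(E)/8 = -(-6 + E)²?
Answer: 15137509/22524046 ≈ 0.67206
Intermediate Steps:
X = -8141 (X = (-5122 - 8707) + 5688 = -13829 + 5688 = -8141)
d(E) = -8*(-6 + E)² (d(E) = 8*(-(-6 + E)²) = -8*(-6 + E)²)
d(9)/((37*(40 + 13))) + X/(-11486) = (-8*(-6 + 9)²)/((37*(40 + 13))) - 8141/(-11486) = (-8*3²)/((37*53)) - 8141*(-1/11486) = -8*9/1961 + 8141/11486 = -72*1/1961 + 8141/11486 = -72/1961 + 8141/11486 = 15137509/22524046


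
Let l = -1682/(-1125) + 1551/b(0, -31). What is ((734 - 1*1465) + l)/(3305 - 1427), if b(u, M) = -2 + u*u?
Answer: -3386261/4225500 ≈ -0.80139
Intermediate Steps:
b(u, M) = -2 + u²
l = -1741511/2250 (l = -1682/(-1125) + 1551/(-2 + 0²) = -1682*(-1/1125) + 1551/(-2 + 0) = 1682/1125 + 1551/(-2) = 1682/1125 + 1551*(-½) = 1682/1125 - 1551/2 = -1741511/2250 ≈ -774.00)
((734 - 1*1465) + l)/(3305 - 1427) = ((734 - 1*1465) - 1741511/2250)/(3305 - 1427) = ((734 - 1465) - 1741511/2250)/1878 = (-731 - 1741511/2250)*(1/1878) = -3386261/2250*1/1878 = -3386261/4225500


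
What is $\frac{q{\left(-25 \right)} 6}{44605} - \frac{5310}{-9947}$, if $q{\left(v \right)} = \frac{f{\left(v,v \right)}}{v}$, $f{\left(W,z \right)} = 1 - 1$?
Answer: $\frac{5310}{9947} \approx 0.53383$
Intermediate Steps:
$f{\left(W,z \right)} = 0$ ($f{\left(W,z \right)} = 1 - 1 = 0$)
$q{\left(v \right)} = 0$ ($q{\left(v \right)} = \frac{0}{v} = 0$)
$\frac{q{\left(-25 \right)} 6}{44605} - \frac{5310}{-9947} = \frac{0 \cdot 6}{44605} - \frac{5310}{-9947} = 0 \cdot \frac{1}{44605} - - \frac{5310}{9947} = 0 + \frac{5310}{9947} = \frac{5310}{9947}$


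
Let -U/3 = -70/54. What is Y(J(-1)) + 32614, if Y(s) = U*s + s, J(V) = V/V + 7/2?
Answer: 32636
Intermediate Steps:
U = 35/9 (U = -(-210)/54 = -3*(-35/27) = 35/9 ≈ 3.8889)
J(V) = 9/2 (J(V) = 1 + 7*(½) = 1 + 7/2 = 9/2)
Y(s) = 44*s/9 (Y(s) = 35*s/9 + s = 44*s/9)
Y(J(-1)) + 32614 = (44/9)*(9/2) + 32614 = 22 + 32614 = 32636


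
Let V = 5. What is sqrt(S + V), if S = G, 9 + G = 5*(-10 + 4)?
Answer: I*sqrt(34) ≈ 5.8309*I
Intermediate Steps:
G = -39 (G = -9 + 5*(-10 + 4) = -9 + 5*(-6) = -9 - 30 = -39)
S = -39
sqrt(S + V) = sqrt(-39 + 5) = sqrt(-34) = I*sqrt(34)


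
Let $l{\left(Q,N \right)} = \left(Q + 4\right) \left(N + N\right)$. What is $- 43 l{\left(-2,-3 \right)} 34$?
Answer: $17544$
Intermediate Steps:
$l{\left(Q,N \right)} = 2 N \left(4 + Q\right)$ ($l{\left(Q,N \right)} = \left(4 + Q\right) 2 N = 2 N \left(4 + Q\right)$)
$- 43 l{\left(-2,-3 \right)} 34 = - 43 \cdot 2 \left(-3\right) \left(4 - 2\right) 34 = - 43 \cdot 2 \left(-3\right) 2 \cdot 34 = \left(-43\right) \left(-12\right) 34 = 516 \cdot 34 = 17544$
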